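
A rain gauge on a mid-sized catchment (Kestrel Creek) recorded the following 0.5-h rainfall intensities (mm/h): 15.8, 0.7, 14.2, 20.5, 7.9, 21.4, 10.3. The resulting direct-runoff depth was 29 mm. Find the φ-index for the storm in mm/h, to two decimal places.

Only the 6 blocks with intensity above φ contribute runoff: 15.8, 14.2, 20.5, 7.9, 21.4, 10.3 mm/h.
Σ(I−φ)·Δt = d  ⇒  (15.8+14.2+20.5+7.9+21.4+10.3 − 6φ)·0.5 = 29
φ = (90.10 − 29/0.5) / 6 = 5.35 mm/h.

φ ≈ 5.35 mm/h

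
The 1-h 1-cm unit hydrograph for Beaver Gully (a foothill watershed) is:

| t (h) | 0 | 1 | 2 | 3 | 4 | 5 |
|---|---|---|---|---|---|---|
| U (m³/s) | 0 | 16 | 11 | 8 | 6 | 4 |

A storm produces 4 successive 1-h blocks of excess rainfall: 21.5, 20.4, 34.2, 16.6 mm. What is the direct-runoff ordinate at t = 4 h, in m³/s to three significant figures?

Q ≈ 93.4 m³/s

By discrete convolution, Q_j = Σ (P_i / 10 mm) · U_{j−i}.
At t = 4 h (j=4): Q = (21.5/10)·6 + (20.4/10)·8 + (34.2/10)·11 + (16.6/10)·16 = 93.4 m³/s.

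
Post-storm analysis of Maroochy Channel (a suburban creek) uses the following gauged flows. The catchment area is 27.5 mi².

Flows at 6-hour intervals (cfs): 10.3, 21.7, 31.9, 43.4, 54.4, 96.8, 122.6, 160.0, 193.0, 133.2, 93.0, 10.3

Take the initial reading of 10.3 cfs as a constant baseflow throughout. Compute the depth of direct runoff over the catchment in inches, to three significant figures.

Direct runoff: 0.0, 11.4, 21.6, 33.1, 44.1, 86.5, 112.3, 149.7, 182.7, 122.9, 82.7, 0.0 cfs; ΣQ_DR = 847.0 cfs.
V = ΣQ_DR · Δt = 847.0 × 21600 s = 1.830 × 10^7 ft³.
Over A = 27.5 mi², depth = V / A = 0.286 in.

d ≈ 0.286 in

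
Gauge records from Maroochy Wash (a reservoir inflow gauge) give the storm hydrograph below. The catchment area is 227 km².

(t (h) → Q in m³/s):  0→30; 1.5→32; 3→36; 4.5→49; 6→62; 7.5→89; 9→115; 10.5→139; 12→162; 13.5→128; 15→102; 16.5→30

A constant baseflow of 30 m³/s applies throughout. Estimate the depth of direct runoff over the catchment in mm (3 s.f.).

Direct runoff: 0.0, 2.0, 6.0, 19.0, 32.0, 59.0, 85.0, 109.0, 132.0, 98.0, 72.0, 0.0 m³/s; ΣQ_DR = 614.0 m³/s.
V = ΣQ_DR · Δt = 614.0 × 5400 s = 3.316 × 10^6 m³.
Over A = 227 km², depth = V / A = 14.6 mm.

d ≈ 14.6 mm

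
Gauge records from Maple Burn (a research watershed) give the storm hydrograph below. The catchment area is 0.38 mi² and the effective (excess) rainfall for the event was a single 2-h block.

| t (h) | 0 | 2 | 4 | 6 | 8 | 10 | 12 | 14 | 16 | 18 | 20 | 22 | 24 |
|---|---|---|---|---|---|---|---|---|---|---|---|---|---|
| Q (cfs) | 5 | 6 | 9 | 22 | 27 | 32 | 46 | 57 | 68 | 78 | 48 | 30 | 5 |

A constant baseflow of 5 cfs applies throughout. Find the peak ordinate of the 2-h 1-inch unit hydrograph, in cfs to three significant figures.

U_p ≈ 24.3 cfs

Direct runoff: 0.0, 1.0, 4.0, 17.0, 22.0, 27.0, 41.0, 52.0, 63.0, 73.0, 43.0, 25.0, 0.0 cfs; ΣQ_DR = 368.0 cfs, peak = 73.0 cfs.
Runoff depth d = ΣQ_DR·Δt / A = 368.0 × 7200 / (0.38 mi²) = 3.001 in.
The 1-inch UH is the DRH scaled by (1 in)/d, so U_p = 73.0 × 1/3.001 = 24.3 cfs.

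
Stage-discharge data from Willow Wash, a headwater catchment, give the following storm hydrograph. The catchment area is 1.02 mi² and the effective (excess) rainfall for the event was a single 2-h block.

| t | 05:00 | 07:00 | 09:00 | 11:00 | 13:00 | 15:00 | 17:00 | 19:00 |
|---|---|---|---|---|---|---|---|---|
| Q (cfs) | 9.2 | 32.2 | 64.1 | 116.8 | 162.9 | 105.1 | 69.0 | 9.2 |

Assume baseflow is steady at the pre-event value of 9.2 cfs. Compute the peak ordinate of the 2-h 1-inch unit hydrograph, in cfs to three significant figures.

Direct runoff: 0.0, 23.0, 54.9, 107.6, 153.7, 95.9, 59.8, 0.0 cfs; ΣQ_DR = 494.9 cfs, peak = 153.7 cfs.
Runoff depth d = ΣQ_DR·Δt / A = 494.9 × 7200 / (1.02 mi²) = 1.504 in.
The 1-inch UH is the DRH scaled by (1 in)/d, so U_p = 153.7 × 1/1.504 = 102 cfs.

U_p ≈ 102 cfs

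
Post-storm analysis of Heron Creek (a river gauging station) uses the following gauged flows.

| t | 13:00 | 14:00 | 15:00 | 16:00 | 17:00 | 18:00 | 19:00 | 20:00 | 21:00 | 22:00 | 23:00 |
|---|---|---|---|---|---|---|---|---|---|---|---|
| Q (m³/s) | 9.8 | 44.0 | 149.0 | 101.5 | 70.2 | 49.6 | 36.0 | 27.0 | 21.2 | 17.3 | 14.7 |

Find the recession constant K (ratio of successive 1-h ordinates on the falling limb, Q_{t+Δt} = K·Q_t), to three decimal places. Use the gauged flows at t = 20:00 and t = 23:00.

K ≈ 0.817

Using the recession-limb readings at t = 20:00 and t = 23:00: Q falls from 27.0 to 14.7 m³/s over 3 intervals.
K = (Q₂/Q₁)^(1/3) = (14.7/27.0)^(1/3) = 0.817.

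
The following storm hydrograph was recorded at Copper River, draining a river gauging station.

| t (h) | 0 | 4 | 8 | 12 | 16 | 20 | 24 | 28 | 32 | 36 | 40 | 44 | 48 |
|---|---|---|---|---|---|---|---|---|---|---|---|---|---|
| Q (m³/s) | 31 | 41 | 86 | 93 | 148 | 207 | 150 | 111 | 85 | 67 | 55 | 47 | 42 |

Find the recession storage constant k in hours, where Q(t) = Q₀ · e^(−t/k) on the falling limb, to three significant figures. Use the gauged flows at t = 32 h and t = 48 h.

On the falling limb, Q drops from 85 to 42 m³/s between t = 32 h and t = 48 h (Δt = 16 h).
k = −Δt / ln(Q₂/Q₁) = −16 / ln(42/85) = 22.7 h.

k ≈ 22.7 h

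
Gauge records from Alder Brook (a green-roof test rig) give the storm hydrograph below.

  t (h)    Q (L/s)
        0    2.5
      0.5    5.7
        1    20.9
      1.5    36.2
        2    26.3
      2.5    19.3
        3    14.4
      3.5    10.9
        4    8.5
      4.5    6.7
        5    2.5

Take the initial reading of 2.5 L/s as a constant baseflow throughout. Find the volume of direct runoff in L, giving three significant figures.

V ≈ 2.28 × 10^5 L

Direct-runoff ordinates (Q − Q_b): 0.0, 3.2, 18.4, 33.7, 23.8, 16.8, 11.9, 8.4, 6.0, 4.2, 0.0 L/s.
ΣQ_DR = 126.4 L/s.
With Δt = 0.5 h = 1800 s, V = ΣQ_DR · Δt = 126.4 × 1800 = 2.28 × 10^5 L.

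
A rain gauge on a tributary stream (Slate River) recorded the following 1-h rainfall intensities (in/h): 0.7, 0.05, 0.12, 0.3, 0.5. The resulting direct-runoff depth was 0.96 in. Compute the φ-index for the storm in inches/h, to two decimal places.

Only the 3 blocks with intensity above φ contribute runoff: 0.7, 0.3, 0.5 in/h.
Σ(I−φ)·Δt = d  ⇒  (0.7+0.3+0.5 − 3φ)·1 = 0.96
φ = (1.500 − 0.96/1) / 3 = 0.18 in/h.

φ ≈ 0.18 in/h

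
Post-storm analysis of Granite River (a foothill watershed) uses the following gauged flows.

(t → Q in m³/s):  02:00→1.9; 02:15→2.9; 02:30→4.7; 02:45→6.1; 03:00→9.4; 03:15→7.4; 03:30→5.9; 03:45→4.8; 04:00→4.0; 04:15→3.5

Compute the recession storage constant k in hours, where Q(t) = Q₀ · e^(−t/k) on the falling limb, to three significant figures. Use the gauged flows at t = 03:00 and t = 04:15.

k ≈ 1.27 h

On the falling limb, Q drops from 9.4 to 3.5 m³/s between t = 03:00 and t = 04:15 (Δt = 1.25 h).
k = −Δt / ln(Q₂/Q₁) = −1.25 / ln(3.5/9.4) = 1.27 h.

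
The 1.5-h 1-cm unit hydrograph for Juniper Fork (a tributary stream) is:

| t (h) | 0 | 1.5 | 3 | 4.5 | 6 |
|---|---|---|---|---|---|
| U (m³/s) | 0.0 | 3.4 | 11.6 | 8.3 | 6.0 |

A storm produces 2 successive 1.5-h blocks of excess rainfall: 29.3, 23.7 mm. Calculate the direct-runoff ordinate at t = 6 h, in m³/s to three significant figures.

Q ≈ 37.3 m³/s

By discrete convolution, Q_j = Σ (P_i / 10 mm) · U_{j−i}.
At t = 6 h (j=4): Q = (29.3/10)·6.0 + (23.7/10)·8.3 = 37.3 m³/s.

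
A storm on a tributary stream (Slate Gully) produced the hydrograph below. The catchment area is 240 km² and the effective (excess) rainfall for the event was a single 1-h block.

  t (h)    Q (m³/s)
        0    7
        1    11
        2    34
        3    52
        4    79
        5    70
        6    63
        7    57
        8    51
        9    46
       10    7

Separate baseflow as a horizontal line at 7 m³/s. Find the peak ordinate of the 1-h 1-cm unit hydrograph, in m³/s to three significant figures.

U_p ≈ 120 m³/s

Direct runoff: 0.0, 4.0, 27.0, 45.0, 72.0, 63.0, 56.0, 50.0, 44.0, 39.0, 0.0 m³/s; ΣQ_DR = 400.0 m³/s, peak = 72.0 m³/s.
Runoff depth d = ΣQ_DR·Δt / A = 400.0 × 3600 / (240 km²) = 6.000 mm.
The 1-cm UH is the DRH scaled by (10 mm)/d, so U_p = 72.0 × 10/6.000 = 120 m³/s.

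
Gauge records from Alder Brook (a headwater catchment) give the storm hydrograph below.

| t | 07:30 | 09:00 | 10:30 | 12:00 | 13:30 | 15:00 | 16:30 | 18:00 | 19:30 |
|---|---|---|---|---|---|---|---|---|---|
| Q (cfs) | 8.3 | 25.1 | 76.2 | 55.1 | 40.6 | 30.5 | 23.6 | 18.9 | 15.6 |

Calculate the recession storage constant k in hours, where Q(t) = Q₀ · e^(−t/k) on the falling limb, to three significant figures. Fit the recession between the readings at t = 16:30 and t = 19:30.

On the falling limb, Q drops from 23.6 to 15.6 cfs between t = 16:30 and t = 19:30 (Δt = 3 h).
k = −Δt / ln(Q₂/Q₁) = −3 / ln(15.6/23.6) = 7.25 h.

k ≈ 7.25 h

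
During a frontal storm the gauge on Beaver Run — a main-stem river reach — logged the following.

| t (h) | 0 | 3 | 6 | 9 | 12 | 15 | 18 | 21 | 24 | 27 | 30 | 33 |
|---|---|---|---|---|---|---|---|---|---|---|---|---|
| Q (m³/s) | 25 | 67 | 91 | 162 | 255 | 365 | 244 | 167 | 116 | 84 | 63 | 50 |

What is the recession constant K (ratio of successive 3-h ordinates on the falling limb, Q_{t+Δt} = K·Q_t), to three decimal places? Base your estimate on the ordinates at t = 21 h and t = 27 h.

Using the recession-limb readings at t = 21 h and t = 27 h: Q falls from 167 to 84 m³/s over 2 intervals.
K = (Q₂/Q₁)^(1/2) = (84/167)^(1/2) = 0.709.

K ≈ 0.709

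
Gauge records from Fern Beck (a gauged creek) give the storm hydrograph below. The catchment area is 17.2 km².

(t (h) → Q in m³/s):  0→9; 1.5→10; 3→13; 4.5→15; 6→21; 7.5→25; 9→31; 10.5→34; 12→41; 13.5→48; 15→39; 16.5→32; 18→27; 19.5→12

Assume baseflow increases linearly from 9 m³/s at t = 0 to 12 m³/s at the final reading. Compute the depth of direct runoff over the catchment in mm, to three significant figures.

Direct runoff: 0.00, 0.77, 3.54, 5.31, 11.08, 14.85, 20.62, 23.38, 30.15, 36.92, 27.69, 20.46, 15.23, 0.00 m³/s; ΣQ_DR = 210.0 m³/s.
V = ΣQ_DR · Δt = 210.0 × 5400 s = 1.134 × 10^6 m³.
Over A = 17.2 km², depth = V / A = 65.9 mm.

d ≈ 65.9 mm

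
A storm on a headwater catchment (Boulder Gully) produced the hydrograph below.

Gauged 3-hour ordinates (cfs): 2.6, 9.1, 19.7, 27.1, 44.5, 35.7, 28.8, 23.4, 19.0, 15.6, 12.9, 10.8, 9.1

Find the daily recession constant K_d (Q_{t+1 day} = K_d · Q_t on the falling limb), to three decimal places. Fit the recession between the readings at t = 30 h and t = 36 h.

Between t = 30 h and t = 36 h the flow falls from 12.9 to 9.1 cfs over 2×3 h = 6 h.
Per-interval ratio K = (9.1/12.9)^(1/2) = 0.8399; K_d = K^(24/3) = 0.248.

K_d ≈ 0.248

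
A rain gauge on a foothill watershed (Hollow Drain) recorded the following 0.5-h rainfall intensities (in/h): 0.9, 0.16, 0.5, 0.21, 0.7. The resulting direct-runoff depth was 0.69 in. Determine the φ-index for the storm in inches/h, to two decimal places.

Only the 3 blocks with intensity above φ contribute runoff: 0.9, 0.5, 0.7 in/h.
Σ(I−φ)·Δt = d  ⇒  (0.9+0.5+0.7 − 3φ)·0.5 = 0.69
φ = (2.100 − 0.69/0.5) / 3 = 0.24 in/h.

φ ≈ 0.24 in/h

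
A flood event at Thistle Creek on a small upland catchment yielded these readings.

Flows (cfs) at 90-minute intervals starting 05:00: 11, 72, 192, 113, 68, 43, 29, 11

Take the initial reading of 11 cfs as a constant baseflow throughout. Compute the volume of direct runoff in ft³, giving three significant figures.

Direct-runoff ordinates (Q − Q_b): 0.0, 61.0, 181.0, 102.0, 57.0, 32.0, 18.0, 0.0 cfs.
ΣQ_DR = 451.0 cfs.
With Δt = 1.5 h = 5400 s, V = ΣQ_DR · Δt = 451.0 × 5400 = 2.44 × 10^6 ft³.

V ≈ 2.44 × 10^6 ft³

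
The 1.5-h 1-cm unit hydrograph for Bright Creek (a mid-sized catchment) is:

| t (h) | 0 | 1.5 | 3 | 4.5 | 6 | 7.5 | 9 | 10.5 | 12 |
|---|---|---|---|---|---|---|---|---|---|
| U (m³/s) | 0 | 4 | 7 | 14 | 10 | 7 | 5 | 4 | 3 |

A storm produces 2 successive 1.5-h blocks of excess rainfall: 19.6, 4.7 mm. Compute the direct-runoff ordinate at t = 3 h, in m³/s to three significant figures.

Q ≈ 15.6 m³/s

By discrete convolution, Q_j = Σ (P_i / 10 mm) · U_{j−i}.
At t = 3 h (j=2): Q = (19.6/10)·7 + (4.7/10)·4 = 15.6 m³/s.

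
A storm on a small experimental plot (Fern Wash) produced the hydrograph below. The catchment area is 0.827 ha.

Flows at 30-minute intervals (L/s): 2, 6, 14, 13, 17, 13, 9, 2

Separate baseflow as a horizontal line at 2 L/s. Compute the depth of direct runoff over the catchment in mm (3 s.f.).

d ≈ 13.1 mm

Direct runoff: 0.0, 4.0, 12.0, 11.0, 15.0, 11.0, 7.0, 0.0 L/s; ΣQ_DR = 60.00 L/s.
V = ΣQ_DR · Δt = 60.00 × 1800 s = 1.080 × 10^5 L.
Over A = 0.827 ha, depth = V / A = 13.1 mm.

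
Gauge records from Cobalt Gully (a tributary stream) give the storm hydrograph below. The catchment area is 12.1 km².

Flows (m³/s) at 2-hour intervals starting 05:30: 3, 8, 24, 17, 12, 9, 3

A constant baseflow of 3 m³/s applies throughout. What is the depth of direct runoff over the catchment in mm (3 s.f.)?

Direct runoff: 0.0, 5.0, 21.0, 14.0, 9.0, 6.0, 0.0 m³/s; ΣQ_DR = 55.00 m³/s.
V = ΣQ_DR · Δt = 55.00 × 7200 s = 3.960 × 10^5 m³.
Over A = 12.1 km², depth = V / A = 32.7 mm.

d ≈ 32.7 mm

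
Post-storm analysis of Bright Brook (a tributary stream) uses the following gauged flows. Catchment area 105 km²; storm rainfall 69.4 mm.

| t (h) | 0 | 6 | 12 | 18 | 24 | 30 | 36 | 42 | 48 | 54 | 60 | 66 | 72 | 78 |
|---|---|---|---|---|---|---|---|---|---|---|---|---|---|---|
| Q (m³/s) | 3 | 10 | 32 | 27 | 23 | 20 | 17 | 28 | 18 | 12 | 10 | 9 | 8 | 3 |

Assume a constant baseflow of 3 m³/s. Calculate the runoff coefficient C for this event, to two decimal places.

C ≈ 0.53

ΣQ_DR = 178.0 m³/s; V = ΣQ_DR·Δt = 3.845 × 10^6 m³.
Runoff depth d = V / A = 36.62 mm.
C = d / P = 36.62 / 69.4 = 0.53.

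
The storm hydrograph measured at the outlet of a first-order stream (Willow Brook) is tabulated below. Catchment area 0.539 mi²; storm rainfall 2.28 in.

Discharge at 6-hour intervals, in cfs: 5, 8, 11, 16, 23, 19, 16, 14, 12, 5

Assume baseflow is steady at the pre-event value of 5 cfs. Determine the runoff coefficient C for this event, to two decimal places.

C ≈ 0.60

ΣQ_DR = 79.00 cfs; V = ΣQ_DR·Δt = 1.706 × 10^6 ft³.
Runoff depth d = V / A = 1.363 in.
C = d / P = 1.363 / 2.28 = 0.60.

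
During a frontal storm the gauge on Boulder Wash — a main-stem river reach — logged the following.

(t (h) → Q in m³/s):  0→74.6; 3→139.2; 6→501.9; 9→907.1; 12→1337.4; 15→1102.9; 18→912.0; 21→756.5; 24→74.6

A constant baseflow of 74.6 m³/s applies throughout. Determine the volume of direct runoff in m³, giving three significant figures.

Direct-runoff ordinates (Q − Q_b): 0.0, 64.6, 427.3, 832.5, 1262.8, 1028.3, 837.4, 681.9, 0.0 m³/s.
ΣQ_DR = 5135 m³/s.
With Δt = 3 h = 10800 s, V = ΣQ_DR · Δt = 5135 × 10800 = 5.55 × 10^7 m³.

V ≈ 5.55 × 10^7 m³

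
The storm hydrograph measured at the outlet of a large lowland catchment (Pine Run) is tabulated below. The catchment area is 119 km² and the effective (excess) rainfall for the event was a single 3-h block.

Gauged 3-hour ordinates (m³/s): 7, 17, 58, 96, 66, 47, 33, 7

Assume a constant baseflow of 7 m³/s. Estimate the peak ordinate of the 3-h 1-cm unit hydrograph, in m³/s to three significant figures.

Direct runoff: 0.0, 10.0, 51.0, 89.0, 59.0, 40.0, 26.0, 0.0 m³/s; ΣQ_DR = 275.0 m³/s, peak = 89.0 m³/s.
Runoff depth d = ΣQ_DR·Δt / A = 275.0 × 10800 / (119 km²) = 24.96 mm.
The 1-cm UH is the DRH scaled by (10 mm)/d, so U_p = 89.0 × 10/24.96 = 35.7 m³/s.

U_p ≈ 35.7 m³/s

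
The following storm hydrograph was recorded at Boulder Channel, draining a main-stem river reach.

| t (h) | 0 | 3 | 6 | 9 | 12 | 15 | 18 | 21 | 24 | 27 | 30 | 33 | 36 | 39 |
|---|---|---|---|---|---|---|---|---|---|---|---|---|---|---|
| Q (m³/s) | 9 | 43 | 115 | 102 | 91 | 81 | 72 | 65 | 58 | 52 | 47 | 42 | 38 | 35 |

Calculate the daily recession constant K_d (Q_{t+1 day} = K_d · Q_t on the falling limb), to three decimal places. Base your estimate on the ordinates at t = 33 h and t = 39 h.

Between t = 33 h and t = 39 h the flow falls from 42 to 35 m³/s over 2×3 h = 6 h.
Per-interval ratio K = (35/42)^(1/2) = 0.9129; K_d = K^(24/3) = 0.482.

K_d ≈ 0.482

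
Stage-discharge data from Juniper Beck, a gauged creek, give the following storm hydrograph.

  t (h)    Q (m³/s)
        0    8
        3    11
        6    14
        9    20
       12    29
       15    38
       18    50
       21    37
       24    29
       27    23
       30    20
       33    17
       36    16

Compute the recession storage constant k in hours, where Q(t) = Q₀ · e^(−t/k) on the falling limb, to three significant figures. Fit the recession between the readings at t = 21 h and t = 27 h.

k ≈ 12.6 h

On the falling limb, Q drops from 37 to 23 m³/s between t = 21 h and t = 27 h (Δt = 6 h).
k = −Δt / ln(Q₂/Q₁) = −6 / ln(23/37) = 12.6 h.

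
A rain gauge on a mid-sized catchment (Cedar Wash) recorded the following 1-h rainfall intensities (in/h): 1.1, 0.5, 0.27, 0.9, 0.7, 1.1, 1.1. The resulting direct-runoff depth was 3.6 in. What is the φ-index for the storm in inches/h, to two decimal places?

Only the 6 blocks with intensity above φ contribute runoff: 1.1, 0.5, 0.9, 0.7, 1.1, 1.1 in/h.
Σ(I−φ)·Δt = d  ⇒  (1.1+0.5+0.9+0.7+1.1+1.1 − 6φ)·1 = 3.6
φ = (5.400 − 3.6/1) / 6 = 0.30 in/h.

φ ≈ 0.30 in/h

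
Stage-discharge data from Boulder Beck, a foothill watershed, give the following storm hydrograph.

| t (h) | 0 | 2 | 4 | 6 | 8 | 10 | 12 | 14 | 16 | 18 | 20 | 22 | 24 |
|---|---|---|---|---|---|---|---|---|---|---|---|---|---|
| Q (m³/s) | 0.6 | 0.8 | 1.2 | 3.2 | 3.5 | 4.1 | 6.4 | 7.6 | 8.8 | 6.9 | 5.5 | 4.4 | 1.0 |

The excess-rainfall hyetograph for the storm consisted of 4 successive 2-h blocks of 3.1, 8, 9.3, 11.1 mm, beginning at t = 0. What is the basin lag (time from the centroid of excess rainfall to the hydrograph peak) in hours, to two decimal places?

t_L ≈ 11.20 h

Centroid of excess rainfall: t_c = Σ P_i·t̄_i / ΣP_i = 4.8032 h (block centres at 1, 3, 5, 7 h).
Hydrograph peak occurs at t = 16 h, so basin lag t_L = 16 − 4.8032 = 11.20 h.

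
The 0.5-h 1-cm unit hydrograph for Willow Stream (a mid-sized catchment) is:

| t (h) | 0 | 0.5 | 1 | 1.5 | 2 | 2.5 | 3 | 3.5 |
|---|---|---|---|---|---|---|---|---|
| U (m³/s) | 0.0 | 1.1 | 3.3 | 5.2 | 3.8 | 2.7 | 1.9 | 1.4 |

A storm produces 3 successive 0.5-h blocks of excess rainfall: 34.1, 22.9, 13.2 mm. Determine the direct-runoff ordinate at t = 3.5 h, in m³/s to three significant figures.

Q ≈ 12.7 m³/s

By discrete convolution, Q_j = Σ (P_i / 10 mm) · U_{j−i}.
At t = 3.5 h (j=7): Q = (34.1/10)·1.4 + (22.9/10)·1.9 + (13.2/10)·2.7 = 12.7 m³/s.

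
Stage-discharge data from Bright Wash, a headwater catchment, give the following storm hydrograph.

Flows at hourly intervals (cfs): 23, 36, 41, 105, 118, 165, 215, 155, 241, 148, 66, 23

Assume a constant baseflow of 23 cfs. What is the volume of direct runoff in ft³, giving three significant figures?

Direct-runoff ordinates (Q − Q_b): 0.0, 13.0, 18.0, 82.0, 95.0, 142.0, 192.0, 132.0, 218.0, 125.0, 43.0, 0.0 cfs.
ΣQ_DR = 1060 cfs.
With Δt = 1 h = 3600 s, V = ΣQ_DR · Δt = 1060 × 3600 = 3.82 × 10^6 ft³.

V ≈ 3.82 × 10^6 ft³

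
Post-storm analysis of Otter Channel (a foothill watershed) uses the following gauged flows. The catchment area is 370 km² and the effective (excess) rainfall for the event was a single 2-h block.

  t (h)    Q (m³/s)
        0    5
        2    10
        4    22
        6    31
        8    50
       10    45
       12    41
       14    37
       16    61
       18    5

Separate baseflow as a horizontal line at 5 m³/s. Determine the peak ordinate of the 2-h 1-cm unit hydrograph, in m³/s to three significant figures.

U_p ≈ 112 m³/s

Direct runoff: 0.0, 5.0, 17.0, 26.0, 45.0, 40.0, 36.0, 32.0, 56.0, 0.0 m³/s; ΣQ_DR = 257.0 m³/s, peak = 56.0 m³/s.
Runoff depth d = ΣQ_DR·Δt / A = 257.0 × 7200 / (370 km²) = 5.001 mm.
The 1-cm UH is the DRH scaled by (10 mm)/d, so U_p = 56.0 × 10/5.001 = 112 m³/s.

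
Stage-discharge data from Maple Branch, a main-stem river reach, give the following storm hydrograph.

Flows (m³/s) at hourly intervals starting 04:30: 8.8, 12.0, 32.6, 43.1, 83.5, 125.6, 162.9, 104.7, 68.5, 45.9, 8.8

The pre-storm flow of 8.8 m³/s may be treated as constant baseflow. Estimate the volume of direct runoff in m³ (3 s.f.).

V ≈ 2.16 × 10^6 m³

Direct-runoff ordinates (Q − Q_b): 0.0, 3.2, 23.8, 34.3, 74.7, 116.8, 154.1, 95.9, 59.7, 37.1, 0.0 m³/s.
ΣQ_DR = 599.6 m³/s.
With Δt = 1 h = 3600 s, V = ΣQ_DR · Δt = 599.6 × 3600 = 2.16 × 10^6 m³.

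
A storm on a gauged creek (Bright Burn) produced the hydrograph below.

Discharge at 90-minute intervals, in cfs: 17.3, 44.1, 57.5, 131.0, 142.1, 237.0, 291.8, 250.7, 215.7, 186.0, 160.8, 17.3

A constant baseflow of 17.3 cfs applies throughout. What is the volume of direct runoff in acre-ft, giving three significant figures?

V ≈ 191 acre-ft

Direct-runoff ordinates (Q − Q_b): 0.0, 26.8, 40.2, 113.7, 124.8, 219.7, 274.5, 233.4, 198.4, 168.7, 143.5, 0.0 cfs.
ΣQ_DR = 1544 cfs.
With Δt = 1.5 h = 5400 s, V = ΣQ_DR · Δt = 1544 × 5400 = 8.34 × 10^6 ft³ = 191 acre-ft.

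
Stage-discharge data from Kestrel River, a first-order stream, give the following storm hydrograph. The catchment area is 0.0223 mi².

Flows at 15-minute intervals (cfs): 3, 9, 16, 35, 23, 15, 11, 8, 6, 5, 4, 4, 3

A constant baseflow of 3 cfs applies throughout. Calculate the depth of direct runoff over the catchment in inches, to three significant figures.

Direct runoff: 0.0, 6.0, 13.0, 32.0, 20.0, 12.0, 8.0, 5.0, 3.0, 2.0, 1.0, 1.0, 0.0 cfs; ΣQ_DR = 103.0 cfs.
V = ΣQ_DR · Δt = 103.0 × 900 s = 92700 ft³.
Over A = 0.0223 mi², depth = V / A = 1.79 in.

d ≈ 1.79 in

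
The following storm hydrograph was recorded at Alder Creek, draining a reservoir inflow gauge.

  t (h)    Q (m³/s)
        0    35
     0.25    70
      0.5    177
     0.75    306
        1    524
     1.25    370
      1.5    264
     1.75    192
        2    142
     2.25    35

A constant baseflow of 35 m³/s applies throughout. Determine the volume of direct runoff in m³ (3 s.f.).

V ≈ 1.59 × 10^6 m³

Direct-runoff ordinates (Q − Q_b): 0.0, 35.0, 142.0, 271.0, 489.0, 335.0, 229.0, 157.0, 107.0, 0.0 m³/s.
ΣQ_DR = 1765 m³/s.
With Δt = 0.25 h = 900 s, V = ΣQ_DR · Δt = 1765 × 900 = 1.59 × 10^6 m³.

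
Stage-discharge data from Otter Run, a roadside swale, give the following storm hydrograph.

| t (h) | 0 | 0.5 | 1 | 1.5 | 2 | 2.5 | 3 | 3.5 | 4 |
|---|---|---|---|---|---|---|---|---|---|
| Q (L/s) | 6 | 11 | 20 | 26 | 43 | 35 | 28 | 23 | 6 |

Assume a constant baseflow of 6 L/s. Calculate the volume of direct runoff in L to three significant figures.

V ≈ 2.59 × 10^5 L

Direct-runoff ordinates (Q − Q_b): 0.0, 5.0, 14.0, 20.0, 37.0, 29.0, 22.0, 17.0, 0.0 L/s.
ΣQ_DR = 144.0 L/s.
With Δt = 0.5 h = 1800 s, V = ΣQ_DR · Δt = 144.0 × 1800 = 2.59 × 10^5 L.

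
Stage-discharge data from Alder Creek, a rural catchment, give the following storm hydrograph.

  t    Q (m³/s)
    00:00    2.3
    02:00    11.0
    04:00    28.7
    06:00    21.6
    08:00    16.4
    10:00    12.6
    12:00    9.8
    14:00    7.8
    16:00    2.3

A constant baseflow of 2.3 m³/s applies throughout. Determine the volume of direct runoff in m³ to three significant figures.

Direct-runoff ordinates (Q − Q_b): 0.0, 8.7, 26.4, 19.3, 14.1, 10.3, 7.5, 5.5, 0.0 m³/s.
ΣQ_DR = 91.80 m³/s.
With Δt = 2 h = 7200 s, V = ΣQ_DR · Δt = 91.80 × 7200 = 6.61 × 10^5 m³.

V ≈ 6.61 × 10^5 m³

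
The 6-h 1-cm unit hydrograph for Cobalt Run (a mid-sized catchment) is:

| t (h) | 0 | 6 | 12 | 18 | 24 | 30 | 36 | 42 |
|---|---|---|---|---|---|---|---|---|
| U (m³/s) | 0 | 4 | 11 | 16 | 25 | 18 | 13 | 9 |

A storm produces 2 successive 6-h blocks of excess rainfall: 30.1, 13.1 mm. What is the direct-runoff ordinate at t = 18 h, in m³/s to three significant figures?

By discrete convolution, Q_j = Σ (P_i / 10 mm) · U_{j−i}.
At t = 18 h (j=3): Q = (30.1/10)·16 + (13.1/10)·11 = 62.6 m³/s.

Q ≈ 62.6 m³/s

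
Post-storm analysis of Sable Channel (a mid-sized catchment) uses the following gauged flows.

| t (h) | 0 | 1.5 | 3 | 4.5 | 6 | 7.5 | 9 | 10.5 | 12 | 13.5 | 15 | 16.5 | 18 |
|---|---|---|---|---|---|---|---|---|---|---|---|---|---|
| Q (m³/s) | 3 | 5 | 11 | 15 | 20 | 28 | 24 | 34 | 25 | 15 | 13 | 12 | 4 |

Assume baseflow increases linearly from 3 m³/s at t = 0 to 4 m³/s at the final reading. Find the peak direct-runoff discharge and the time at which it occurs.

Q_p = 30.42 m³/s at t = 10.5 h

Subtracting baseflow gives direct-runoff ordinates: 0.00, 1.92, 7.83, 11.75, 16.67, 24.58, 20.50, 30.42, 21.33, 11.25, 9.17, 8.08, 0.00 m³/s.
The maximum is 30.42 m³/s, occurring at the reading for t = 10.5 h.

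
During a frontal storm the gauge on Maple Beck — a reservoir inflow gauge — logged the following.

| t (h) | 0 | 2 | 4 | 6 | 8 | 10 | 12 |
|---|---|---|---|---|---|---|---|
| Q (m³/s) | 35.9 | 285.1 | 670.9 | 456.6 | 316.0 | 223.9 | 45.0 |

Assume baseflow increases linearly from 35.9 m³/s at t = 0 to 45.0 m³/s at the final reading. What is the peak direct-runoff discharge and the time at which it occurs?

Subtracting baseflow gives direct-runoff ordinates: 0.00, 247.68, 631.97, 416.15, 274.03, 180.42, 0.00 m³/s.
The maximum is 631.97 m³/s, occurring at the reading for t = 4 h.

Q_p = 631.97 m³/s at t = 4 h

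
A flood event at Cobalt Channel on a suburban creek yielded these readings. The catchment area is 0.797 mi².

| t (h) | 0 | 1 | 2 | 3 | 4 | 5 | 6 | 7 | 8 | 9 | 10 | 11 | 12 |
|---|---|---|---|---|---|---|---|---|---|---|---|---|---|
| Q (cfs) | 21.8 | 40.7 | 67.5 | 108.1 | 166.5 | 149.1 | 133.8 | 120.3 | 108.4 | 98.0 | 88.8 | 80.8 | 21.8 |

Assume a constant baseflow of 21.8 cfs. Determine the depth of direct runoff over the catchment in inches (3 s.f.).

Direct runoff: 0.0, 18.9, 45.7, 86.3, 144.7, 127.3, 112.0, 98.5, 86.6, 76.2, 67.0, 59.0, 0.0 cfs; ΣQ_DR = 922.2 cfs.
V = ΣQ_DR · Δt = 922.2 × 3600 s = 3.320 × 10^6 ft³.
Over A = 0.797 mi², depth = V / A = 1.79 in.

d ≈ 1.79 in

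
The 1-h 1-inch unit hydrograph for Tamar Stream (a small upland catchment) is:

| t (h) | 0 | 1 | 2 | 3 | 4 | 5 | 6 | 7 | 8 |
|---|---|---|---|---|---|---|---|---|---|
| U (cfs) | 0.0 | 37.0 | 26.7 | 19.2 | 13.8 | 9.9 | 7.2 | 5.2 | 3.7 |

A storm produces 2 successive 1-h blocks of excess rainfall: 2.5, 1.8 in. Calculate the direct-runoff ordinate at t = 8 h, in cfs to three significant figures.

By discrete convolution, Q_j = Σ (P_i / 1 in) · U_{j−i}.
At t = 8 h (j=8): Q = (2.5/1)·3.7 + (1.8/1)·5.2 = 18.6 cfs.

Q ≈ 18.6 cfs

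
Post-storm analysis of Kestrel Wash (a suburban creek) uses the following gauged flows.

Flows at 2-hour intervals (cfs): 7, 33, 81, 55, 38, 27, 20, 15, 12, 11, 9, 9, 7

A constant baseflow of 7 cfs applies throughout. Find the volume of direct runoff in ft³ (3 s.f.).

V ≈ 1.68 × 10^6 ft³

Direct-runoff ordinates (Q − Q_b): 0.0, 26.0, 74.0, 48.0, 31.0, 20.0, 13.0, 8.0, 5.0, 4.0, 2.0, 2.0, 0.0 cfs.
ΣQ_DR = 233.0 cfs.
With Δt = 2 h = 7200 s, V = ΣQ_DR · Δt = 233.0 × 7200 = 1.68 × 10^6 ft³.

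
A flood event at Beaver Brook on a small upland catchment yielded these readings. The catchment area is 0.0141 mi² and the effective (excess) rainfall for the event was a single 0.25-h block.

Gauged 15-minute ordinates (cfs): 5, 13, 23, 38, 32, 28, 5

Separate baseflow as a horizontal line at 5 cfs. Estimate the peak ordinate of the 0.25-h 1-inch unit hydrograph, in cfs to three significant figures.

U_p ≈ 11.0 cfs

Direct runoff: 0.0, 8.0, 18.0, 33.0, 27.0, 23.0, 0.0 cfs; ΣQ_DR = 109.0 cfs, peak = 33.0 cfs.
Runoff depth d = ΣQ_DR·Δt / A = 109.0 × 900 / (0.0141 mi²) = 2.995 in.
The 1-inch UH is the DRH scaled by (1 in)/d, so U_p = 33.0 × 1/2.995 = 11.0 cfs.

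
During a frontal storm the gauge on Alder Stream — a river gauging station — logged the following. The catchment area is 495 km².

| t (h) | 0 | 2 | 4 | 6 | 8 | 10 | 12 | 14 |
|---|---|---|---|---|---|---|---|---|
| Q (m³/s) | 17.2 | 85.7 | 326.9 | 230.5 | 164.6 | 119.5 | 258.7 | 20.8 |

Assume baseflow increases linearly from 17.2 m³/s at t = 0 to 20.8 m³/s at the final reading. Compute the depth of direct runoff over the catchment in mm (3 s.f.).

Direct runoff: 0.00, 67.99, 308.67, 211.76, 145.34, 99.73, 238.41, 0.00 m³/s; ΣQ_DR = 1072 m³/s.
V = ΣQ_DR · Δt = 1072 × 7200 s = 7.718 × 10^6 m³.
Over A = 495 km², depth = V / A = 15.6 mm.

d ≈ 15.6 mm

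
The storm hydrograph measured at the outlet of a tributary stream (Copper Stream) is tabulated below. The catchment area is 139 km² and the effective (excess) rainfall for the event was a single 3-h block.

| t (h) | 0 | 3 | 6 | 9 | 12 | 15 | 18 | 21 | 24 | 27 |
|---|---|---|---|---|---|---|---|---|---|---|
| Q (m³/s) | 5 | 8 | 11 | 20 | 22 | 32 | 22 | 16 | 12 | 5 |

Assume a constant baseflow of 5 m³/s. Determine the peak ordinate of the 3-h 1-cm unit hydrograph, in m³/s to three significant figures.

U_p ≈ 33.7 m³/s

Direct runoff: 0.0, 3.0, 6.0, 15.0, 17.0, 27.0, 17.0, 11.0, 7.0, 0.0 m³/s; ΣQ_DR = 103.0 m³/s, peak = 27.0 m³/s.
Runoff depth d = ΣQ_DR·Δt / A = 103.0 × 10800 / (139 km²) = 8.003 mm.
The 1-cm UH is the DRH scaled by (10 mm)/d, so U_p = 27.0 × 10/8.003 = 33.7 m³/s.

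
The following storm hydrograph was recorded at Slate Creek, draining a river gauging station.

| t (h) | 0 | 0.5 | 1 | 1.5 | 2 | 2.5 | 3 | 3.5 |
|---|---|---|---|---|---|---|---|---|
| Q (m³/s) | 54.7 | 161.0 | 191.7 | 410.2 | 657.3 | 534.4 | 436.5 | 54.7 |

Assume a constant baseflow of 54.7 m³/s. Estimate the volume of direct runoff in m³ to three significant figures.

Direct-runoff ordinates (Q − Q_b): 0.0, 106.3, 137.0, 355.5, 602.6, 479.7, 381.8, 0.0 m³/s.
ΣQ_DR = 2063 m³/s.
With Δt = 0.5 h = 1800 s, V = ΣQ_DR · Δt = 2063 × 1800 = 3.71 × 10^6 m³.

V ≈ 3.71 × 10^6 m³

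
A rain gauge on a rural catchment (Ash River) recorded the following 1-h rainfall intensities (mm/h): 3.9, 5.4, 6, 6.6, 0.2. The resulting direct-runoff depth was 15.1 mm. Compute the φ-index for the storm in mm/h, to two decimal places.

Only the 4 blocks with intensity above φ contribute runoff: 3.9, 5.4, 6, 6.6 mm/h.
Σ(I−φ)·Δt = d  ⇒  (3.9+5.4+6+6.6 − 4φ)·1 = 15.1
φ = (21.90 − 15.1/1) / 4 = 1.70 mm/h.

φ ≈ 1.70 mm/h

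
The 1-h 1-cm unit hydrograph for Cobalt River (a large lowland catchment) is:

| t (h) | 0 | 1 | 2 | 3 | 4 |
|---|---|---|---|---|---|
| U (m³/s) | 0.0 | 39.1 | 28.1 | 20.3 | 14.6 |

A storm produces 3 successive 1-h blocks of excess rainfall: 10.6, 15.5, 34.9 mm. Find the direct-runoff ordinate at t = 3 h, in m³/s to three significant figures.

Q ≈ 202 m³/s

By discrete convolution, Q_j = Σ (P_i / 10 mm) · U_{j−i}.
At t = 3 h (j=3): Q = (10.6/10)·20.3 + (15.5/10)·28.1 + (34.9/10)·39.1 = 202 m³/s.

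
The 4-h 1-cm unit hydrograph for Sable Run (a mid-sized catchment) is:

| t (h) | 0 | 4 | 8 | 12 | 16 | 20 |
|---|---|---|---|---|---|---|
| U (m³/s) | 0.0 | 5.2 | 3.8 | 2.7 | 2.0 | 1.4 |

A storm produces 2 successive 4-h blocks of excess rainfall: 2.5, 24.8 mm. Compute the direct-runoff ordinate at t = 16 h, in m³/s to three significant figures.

Q ≈ 7.20 m³/s

By discrete convolution, Q_j = Σ (P_i / 10 mm) · U_{j−i}.
At t = 16 h (j=4): Q = (2.5/10)·2.0 + (24.8/10)·2.7 = 7.20 m³/s.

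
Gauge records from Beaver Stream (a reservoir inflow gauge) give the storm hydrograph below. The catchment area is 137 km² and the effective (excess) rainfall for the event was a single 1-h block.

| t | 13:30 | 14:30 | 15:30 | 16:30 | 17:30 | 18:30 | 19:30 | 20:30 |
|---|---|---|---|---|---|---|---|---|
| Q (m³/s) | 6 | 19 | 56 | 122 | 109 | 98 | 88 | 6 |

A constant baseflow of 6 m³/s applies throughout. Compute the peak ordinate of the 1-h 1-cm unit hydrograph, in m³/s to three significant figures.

U_p ≈ 96.8 m³/s

Direct runoff: 0.0, 13.0, 50.0, 116.0, 103.0, 92.0, 82.0, 0.0 m³/s; ΣQ_DR = 456.0 m³/s, peak = 116.0 m³/s.
Runoff depth d = ΣQ_DR·Δt / A = 456.0 × 3600 / (137 km²) = 11.98 mm.
The 1-cm UH is the DRH scaled by (10 mm)/d, so U_p = 116.0 × 10/11.98 = 96.8 m³/s.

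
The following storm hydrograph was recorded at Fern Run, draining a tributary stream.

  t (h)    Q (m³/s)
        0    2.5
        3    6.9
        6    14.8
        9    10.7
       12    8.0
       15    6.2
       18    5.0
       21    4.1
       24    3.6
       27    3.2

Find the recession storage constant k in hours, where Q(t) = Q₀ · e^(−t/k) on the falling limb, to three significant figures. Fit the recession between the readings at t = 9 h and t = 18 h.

On the falling limb, Q drops from 10.7 to 5.0 m³/s between t = 9 h and t = 18 h (Δt = 9 h).
k = −Δt / ln(Q₂/Q₁) = −9 / ln(5.0/10.7) = 11.8 h.

k ≈ 11.8 h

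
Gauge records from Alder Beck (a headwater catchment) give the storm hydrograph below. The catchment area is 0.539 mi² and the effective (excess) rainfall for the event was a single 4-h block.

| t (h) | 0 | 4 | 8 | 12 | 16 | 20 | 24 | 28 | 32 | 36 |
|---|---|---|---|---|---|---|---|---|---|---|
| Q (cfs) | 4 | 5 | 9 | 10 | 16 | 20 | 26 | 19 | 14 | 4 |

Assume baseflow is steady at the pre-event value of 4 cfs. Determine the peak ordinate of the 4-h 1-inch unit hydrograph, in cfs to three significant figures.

Direct runoff: 0.0, 1.0, 5.0, 6.0, 12.0, 16.0, 22.0, 15.0, 10.0, 0.0 cfs; ΣQ_DR = 87.00 cfs, peak = 22.0 cfs.
Runoff depth d = ΣQ_DR·Δt / A = 87.00 × 14400 / (0.539 mi²) = 1.000 in.
The 1-inch UH is the DRH scaled by (1 in)/d, so U_p = 22.0 × 1/1.000 = 22.0 cfs.

U_p ≈ 22.0 cfs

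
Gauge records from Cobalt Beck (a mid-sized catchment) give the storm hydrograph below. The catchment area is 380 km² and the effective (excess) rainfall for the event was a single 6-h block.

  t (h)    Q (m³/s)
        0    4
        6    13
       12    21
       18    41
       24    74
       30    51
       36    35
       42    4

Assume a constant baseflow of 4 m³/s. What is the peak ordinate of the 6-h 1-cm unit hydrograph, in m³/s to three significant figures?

Direct runoff: 0.0, 9.0, 17.0, 37.0, 70.0, 47.0, 31.0, 0.0 m³/s; ΣQ_DR = 211.0 m³/s, peak = 70.0 m³/s.
Runoff depth d = ΣQ_DR·Δt / A = 211.0 × 21600 / (380 km²) = 11.99 mm.
The 1-cm UH is the DRH scaled by (10 mm)/d, so U_p = 70.0 × 10/11.99 = 58.4 m³/s.

U_p ≈ 58.4 m³/s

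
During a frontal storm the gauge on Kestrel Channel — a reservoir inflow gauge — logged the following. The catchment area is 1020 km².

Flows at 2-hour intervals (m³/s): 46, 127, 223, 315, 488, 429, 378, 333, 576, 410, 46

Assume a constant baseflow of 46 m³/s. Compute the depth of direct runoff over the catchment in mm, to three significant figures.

d ≈ 20.2 mm

Direct runoff: 0.0, 81.0, 177.0, 269.0, 442.0, 383.0, 332.0, 287.0, 530.0, 364.0, 0.0 m³/s; ΣQ_DR = 2865 m³/s.
V = ΣQ_DR · Δt = 2865 × 7200 s = 2.063 × 10^7 m³.
Over A = 1020 km², depth = V / A = 20.2 mm.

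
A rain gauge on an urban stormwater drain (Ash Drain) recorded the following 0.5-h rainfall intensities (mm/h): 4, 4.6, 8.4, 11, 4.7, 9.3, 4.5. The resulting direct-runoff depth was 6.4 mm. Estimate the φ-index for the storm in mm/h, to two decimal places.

Only the 3 blocks with intensity above φ contribute runoff: 8.4, 11, 9.3 mm/h.
Σ(I−φ)·Δt = d  ⇒  (8.4+11+9.3 − 3φ)·0.5 = 6.4
φ = (28.70 − 6.4/0.5) / 3 = 5.30 mm/h.

φ ≈ 5.30 mm/h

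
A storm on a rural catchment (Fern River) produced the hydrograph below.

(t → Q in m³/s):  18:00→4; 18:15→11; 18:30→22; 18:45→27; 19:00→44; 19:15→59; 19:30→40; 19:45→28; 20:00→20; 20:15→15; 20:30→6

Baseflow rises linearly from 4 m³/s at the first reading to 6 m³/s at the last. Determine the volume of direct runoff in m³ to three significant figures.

V ≈ 1.99 × 10^5 m³

Direct-runoff ordinates (Q − Q_b): 0.00, 6.80, 17.60, 22.40, 39.20, 54.00, 34.80, 22.60, 14.40, 9.20, 0.00 m³/s.
ΣQ_DR = 221.0 m³/s.
With Δt = 0.25 h = 900 s, V = ΣQ_DR · Δt = 221.0 × 900 = 1.99 × 10^5 m³.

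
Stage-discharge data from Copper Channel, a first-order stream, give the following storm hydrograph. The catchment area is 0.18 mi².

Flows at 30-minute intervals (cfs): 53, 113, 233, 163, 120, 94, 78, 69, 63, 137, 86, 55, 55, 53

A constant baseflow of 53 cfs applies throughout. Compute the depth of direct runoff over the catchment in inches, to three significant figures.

Direct runoff: 0.0, 60.0, 180.0, 110.0, 67.0, 41.0, 25.0, 16.0, 10.0, 84.0, 33.0, 2.0, 2.0, 0.0 cfs; ΣQ_DR = 630.0 cfs.
V = ΣQ_DR · Δt = 630.0 × 1800 s = 1.134 × 10^6 ft³.
Over A = 0.18 mi², depth = V / A = 2.71 in.

d ≈ 2.71 in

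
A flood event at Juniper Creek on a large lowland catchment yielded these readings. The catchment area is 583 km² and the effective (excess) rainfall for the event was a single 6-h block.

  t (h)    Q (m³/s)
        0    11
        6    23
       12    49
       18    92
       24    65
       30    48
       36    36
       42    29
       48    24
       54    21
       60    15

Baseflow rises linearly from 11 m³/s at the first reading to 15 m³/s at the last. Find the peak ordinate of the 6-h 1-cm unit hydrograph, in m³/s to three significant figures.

Direct runoff: 0.00, 11.60, 37.20, 79.80, 52.40, 35.00, 22.60, 15.20, 9.80, 6.40, 0.00 m³/s; ΣQ_DR = 270.0 m³/s, peak = 79.80 m³/s.
Runoff depth d = ΣQ_DR·Δt / A = 270.0 × 21600 / (583 km²) = 10.00 mm.
The 1-cm UH is the DRH scaled by (10 mm)/d, so U_p = 79.80 × 10/10.00 = 79.8 m³/s.

U_p ≈ 79.8 m³/s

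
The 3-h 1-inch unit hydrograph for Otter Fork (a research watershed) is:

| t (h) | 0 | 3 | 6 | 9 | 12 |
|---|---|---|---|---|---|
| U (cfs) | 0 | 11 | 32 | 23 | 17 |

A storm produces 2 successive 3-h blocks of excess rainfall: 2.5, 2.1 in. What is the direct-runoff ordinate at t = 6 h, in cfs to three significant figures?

Q ≈ 103 cfs

By discrete convolution, Q_j = Σ (P_i / 1 in) · U_{j−i}.
At t = 6 h (j=2): Q = (2.5/1)·32 + (2.1/1)·11 = 103 cfs.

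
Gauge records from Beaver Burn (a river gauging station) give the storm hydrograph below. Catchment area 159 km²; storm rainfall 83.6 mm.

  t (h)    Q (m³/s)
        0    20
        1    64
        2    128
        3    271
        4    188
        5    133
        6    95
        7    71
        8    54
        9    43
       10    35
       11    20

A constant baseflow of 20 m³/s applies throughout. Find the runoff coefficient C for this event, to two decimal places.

ΣQ_DR = 882.0 m³/s; V = ΣQ_DR·Δt = 3.175 × 10^6 m³.
Runoff depth d = V / A = 19.97 mm.
C = d / P = 19.97 / 83.6 = 0.24.

C ≈ 0.24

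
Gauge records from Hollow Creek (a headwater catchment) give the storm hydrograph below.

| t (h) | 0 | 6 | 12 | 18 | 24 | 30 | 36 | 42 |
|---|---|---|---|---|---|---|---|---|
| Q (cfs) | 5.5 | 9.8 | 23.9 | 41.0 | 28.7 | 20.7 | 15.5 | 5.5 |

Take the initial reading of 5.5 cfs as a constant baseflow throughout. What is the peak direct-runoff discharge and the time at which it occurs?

Q_p = 35.5 cfs at t = 18 h

Subtracting baseflow gives direct-runoff ordinates: 0.0, 4.3, 18.4, 35.5, 23.2, 15.2, 10.0, 0.0 cfs.
The maximum is 35.5 cfs, occurring at the reading for t = 18 h.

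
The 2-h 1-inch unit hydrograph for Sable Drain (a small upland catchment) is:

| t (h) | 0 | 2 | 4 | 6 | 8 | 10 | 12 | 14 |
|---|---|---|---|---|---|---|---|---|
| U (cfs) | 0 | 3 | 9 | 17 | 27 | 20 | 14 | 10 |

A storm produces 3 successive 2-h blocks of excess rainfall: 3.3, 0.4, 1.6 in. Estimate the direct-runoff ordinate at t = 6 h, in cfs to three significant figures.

Q ≈ 64.5 cfs

By discrete convolution, Q_j = Σ (P_i / 1 in) · U_{j−i}.
At t = 6 h (j=3): Q = (3.3/1)·17 + (0.4/1)·9 + (1.6/1)·3 = 64.5 cfs.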